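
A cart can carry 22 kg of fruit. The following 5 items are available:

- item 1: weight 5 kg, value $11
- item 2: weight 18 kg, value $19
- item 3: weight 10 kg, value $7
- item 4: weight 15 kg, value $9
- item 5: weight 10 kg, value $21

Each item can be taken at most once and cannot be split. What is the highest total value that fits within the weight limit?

Check high-value combinations within 22 kg:
- item 1+item 5: weight 5+10=15, value 11+21=32
- item 3+item 5: weight 10+10=20, value 7+21=28
- item 5: weight 10, value 21
- item 1+item 4: weight 5+15=20, value 11+9=20
Best: $32.

$32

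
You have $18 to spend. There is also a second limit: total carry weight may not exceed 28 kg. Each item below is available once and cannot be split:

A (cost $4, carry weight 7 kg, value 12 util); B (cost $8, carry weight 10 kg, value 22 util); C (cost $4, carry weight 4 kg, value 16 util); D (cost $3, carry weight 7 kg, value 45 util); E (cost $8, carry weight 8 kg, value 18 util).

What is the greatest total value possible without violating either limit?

Feasible sets respecting both limits:
- B+C+D: cost 15, carry weight 21, value 83
- A+B+D: cost 15, carry weight 24, value 79
- C+D+E: cost 15, carry weight 19, value 79
- A+D+E: cost 15, carry weight 22, value 75
Best: 83 util.

83 util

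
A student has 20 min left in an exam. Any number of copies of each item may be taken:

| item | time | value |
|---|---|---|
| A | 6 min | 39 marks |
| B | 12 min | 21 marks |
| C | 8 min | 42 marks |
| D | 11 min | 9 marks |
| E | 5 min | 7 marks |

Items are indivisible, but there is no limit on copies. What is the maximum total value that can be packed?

Best value-per-unit is A at 39/6; filling with it alone gives 3×39 = 117.
Optimal mix: 2×A + 1×C → time 20, value 120.

120 marks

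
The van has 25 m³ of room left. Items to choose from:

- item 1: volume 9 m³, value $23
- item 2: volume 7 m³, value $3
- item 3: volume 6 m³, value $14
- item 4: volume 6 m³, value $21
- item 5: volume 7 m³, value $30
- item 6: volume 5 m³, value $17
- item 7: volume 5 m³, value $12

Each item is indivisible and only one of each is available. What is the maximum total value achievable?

$82

Check high-value combinations within 25 m³:
- item 3+item 4+item 5+item 6: volume 6+6+7+5=24, value 14+21+30+17=82
- item 4+item 5+item 6+item 7: volume 6+7+5+5=23, value 21+30+17+12=80
- item 3+item 4+item 5+item 7: volume 6+6+7+5=24, value 14+21+30+12=77
- item 1+item 4+item 5: volume 9+6+7=22, value 23+21+30=74
Best: $82.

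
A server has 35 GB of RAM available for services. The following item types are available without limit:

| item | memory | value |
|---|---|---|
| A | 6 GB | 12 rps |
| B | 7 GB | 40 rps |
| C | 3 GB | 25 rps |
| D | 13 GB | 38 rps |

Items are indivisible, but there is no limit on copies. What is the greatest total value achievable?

Best value-per-unit is C at 25/3, and filling with it alone uses memory 11×3=33. No mix of the others beats 11×25 = 275.

275 rps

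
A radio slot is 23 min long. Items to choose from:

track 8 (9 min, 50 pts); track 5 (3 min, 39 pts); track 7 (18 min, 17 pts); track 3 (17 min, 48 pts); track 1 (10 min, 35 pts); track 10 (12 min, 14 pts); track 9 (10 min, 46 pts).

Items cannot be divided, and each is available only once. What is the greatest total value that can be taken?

135 pts

Check high-value combinations within 23 min:
- track 8+track 5+track 9: duration 9+3+10=22, value 50+39+46=135
- track 8+track 5+track 1: duration 9+3+10=22, value 50+39+35=124
- track 5+track 1+track 9: duration 3+10+10=23, value 39+35+46=120
Best: 135 pts.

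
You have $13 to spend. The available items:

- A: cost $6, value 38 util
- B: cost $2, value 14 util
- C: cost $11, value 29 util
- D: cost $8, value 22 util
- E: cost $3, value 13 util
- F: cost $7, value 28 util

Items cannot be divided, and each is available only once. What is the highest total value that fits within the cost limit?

66 util

Check high-value combinations within $13:
- A+F: cost 6+7=13, value 38+28=66
- A+B+E: cost 6+2+3=11, value 38+14+13=65
- B+E+F: cost 2+3+7=12, value 14+13+28=55
- A+B: cost 6+2=8, value 38+14=52
- A+E: cost 6+3=9, value 38+13=51
Best: 66 util.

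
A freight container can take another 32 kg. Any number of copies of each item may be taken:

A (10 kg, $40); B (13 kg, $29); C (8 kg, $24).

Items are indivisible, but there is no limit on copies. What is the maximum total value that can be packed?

$120

Best value-per-unit is A at 40/10, and filling with it alone uses weight 3×10=30. No mix of the others beats 3×40 = 120.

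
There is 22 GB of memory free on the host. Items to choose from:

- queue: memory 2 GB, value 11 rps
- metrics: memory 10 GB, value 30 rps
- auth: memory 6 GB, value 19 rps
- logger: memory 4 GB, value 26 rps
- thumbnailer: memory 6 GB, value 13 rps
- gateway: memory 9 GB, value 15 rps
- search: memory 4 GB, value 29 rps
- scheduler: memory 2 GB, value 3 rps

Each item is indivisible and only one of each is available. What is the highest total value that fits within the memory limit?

Check high-value combinations within 22 GB:
- queue+metrics+logger+search+scheduler: memory 2+10+4+4+2=22, value 11+30+26+29+3=99
- queue+auth+logger+thumbnailer+search: memory 2+6+4+6+4=22, value 11+19+26+13+29=98
- queue+metrics+logger+search: memory 2+10+4+4=20, value 11+30+26+29=96
Best: 99 rps.

99 rps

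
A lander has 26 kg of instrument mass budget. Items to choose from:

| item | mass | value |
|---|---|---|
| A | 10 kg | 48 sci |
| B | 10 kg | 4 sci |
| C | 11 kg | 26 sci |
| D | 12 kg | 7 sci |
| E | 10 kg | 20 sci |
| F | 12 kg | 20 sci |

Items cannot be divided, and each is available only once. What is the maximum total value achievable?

Check high-value combinations within 26 kg:
- A+C: mass 10+11=21, value 48+26=74
- A+E: mass 10+10=20, value 48+20=68
- A+F: mass 10+12=22, value 48+20=68
- A+D: mass 10+12=22, value 48+7=55
Best: 74 sci.

74 sci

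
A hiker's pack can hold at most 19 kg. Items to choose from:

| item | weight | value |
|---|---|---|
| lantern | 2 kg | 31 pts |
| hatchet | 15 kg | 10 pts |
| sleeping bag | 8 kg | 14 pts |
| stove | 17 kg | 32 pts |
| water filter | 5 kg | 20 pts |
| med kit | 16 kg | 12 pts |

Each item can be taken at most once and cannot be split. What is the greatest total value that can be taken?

65 pts

Check high-value combinations within 19 kg:
- lantern+sleeping bag+water filter: weight 2+8+5=15, value 31+14+20=65
- lantern+stove: weight 2+17=19, value 31+32=63
- lantern+water filter: weight 2+5=7, value 31+20=51
- lantern+sleeping bag: weight 2+8=10, value 31+14=45
Best: 65 pts.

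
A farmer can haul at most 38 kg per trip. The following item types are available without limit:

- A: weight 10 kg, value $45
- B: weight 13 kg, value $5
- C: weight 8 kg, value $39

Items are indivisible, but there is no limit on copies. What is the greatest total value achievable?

Best value-per-unit is C at 39/8; filling with it alone gives 4×39 = 156.
Optimal mix: 3×A + 1×C → weight 38, value 174.

$174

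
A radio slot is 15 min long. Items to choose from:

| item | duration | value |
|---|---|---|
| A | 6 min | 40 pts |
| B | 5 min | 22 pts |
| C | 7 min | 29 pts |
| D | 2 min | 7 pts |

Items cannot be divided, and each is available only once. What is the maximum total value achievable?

This is a 0/1 knapsack; check combinations near the capacity.
- A+C+D: duration 6+7+2=15, value 40+29+7=76
- A+C: duration 6+7=13, value 40+29=69
- A+B+D: duration 6+5+2=13, value 40+22+7=69
- A+B: duration 6+5=11, value 40+22=62
- B+C+D: duration 5+7+2=14, value 22+29+7=58
Best: 76 pts.

76 pts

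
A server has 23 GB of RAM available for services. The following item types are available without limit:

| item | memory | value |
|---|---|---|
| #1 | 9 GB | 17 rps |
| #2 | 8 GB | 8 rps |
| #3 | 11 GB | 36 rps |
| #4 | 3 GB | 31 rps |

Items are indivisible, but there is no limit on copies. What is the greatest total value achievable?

Best value-per-unit is #4 at 31/3, and filling with it alone uses memory 7×3=21. No mix of the others beats 7×31 = 217.

217 rps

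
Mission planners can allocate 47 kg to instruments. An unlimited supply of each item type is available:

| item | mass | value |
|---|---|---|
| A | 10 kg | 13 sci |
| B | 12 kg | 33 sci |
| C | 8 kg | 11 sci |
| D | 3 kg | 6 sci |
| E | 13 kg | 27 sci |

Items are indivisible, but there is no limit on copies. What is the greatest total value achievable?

Best value-per-unit is B at 33/12; filling with it alone gives 3×33 = 99.
Optimal mix: 3×B + 3×D → mass 45, value 117.

117 sci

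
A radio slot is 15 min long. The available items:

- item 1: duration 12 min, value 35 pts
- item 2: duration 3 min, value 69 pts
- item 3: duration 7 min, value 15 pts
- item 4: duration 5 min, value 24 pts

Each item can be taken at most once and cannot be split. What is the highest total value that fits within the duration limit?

Check high-value combinations within 15 min:
- item 2+item 3+item 4: duration 3+7+5=15, value 69+15+24=108
- item 1+item 2: duration 12+3=15, value 35+69=104
- item 2+item 4: duration 3+5=8, value 69+24=93
- item 2+item 3: duration 3+7=10, value 69+15=84
- item 2: duration 3, value 69
Best: 108 pts.

108 pts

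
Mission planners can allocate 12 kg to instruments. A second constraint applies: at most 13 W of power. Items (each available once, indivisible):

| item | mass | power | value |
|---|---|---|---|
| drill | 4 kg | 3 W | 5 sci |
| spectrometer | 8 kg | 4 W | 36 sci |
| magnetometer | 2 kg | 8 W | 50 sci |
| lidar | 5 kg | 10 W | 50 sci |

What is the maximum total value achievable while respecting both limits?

Feasible sets respecting both limits:
- spectrometer+magnetometer: mass 10, power 12, value 86
- drill+magnetometer: mass 6, power 11, value 55
- drill+lidar: mass 9, power 13, value 55
- magnetometer: mass 2, power 8, value 50
Best: 86 sci.

86 sci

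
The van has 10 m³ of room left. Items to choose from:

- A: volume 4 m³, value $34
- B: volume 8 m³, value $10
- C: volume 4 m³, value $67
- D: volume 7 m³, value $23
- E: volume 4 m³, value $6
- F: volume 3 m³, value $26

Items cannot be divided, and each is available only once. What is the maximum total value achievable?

Check high-value combinations within 10 m³:
- A+C: volume 4+4=8, value 34+67=101
- C+F: volume 4+3=7, value 67+26=93
- C+E: volume 4+4=8, value 67+6=73
- C: volume 4, value 67
- A+F: volume 4+3=7, value 34+26=60
Best: $101.

$101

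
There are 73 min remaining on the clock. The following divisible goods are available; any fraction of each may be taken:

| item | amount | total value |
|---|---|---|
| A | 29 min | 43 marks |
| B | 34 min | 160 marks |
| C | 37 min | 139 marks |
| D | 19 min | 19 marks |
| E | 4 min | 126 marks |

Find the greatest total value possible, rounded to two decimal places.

Take in order of value per unit:
- E (126/4 per unit): all 4 → value 126, running total 126.00
- B (160/34 per unit): all 34 → value 160, running total 286.00
- C (139/37 per unit): 35 of 37 → value 35×139/37 = 131.4865, running total 417.49
Total 417.49.

417.49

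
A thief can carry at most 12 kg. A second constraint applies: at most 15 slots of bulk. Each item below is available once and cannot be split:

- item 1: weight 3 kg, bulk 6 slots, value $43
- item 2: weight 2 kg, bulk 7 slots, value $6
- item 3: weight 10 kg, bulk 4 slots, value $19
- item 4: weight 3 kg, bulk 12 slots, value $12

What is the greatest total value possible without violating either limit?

$49

Feasible sets respecting both limits:
- item 1+item 2: weight 5, bulk 13, value 49
- item 1: weight 3, bulk 6, value 43
- item 2+item 3: weight 12, bulk 11, value 25
Best: $49.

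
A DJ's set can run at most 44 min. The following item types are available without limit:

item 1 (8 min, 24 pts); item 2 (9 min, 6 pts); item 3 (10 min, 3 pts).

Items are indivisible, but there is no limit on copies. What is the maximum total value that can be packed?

120 pts

Best value-per-unit is item 1 at 24/8, and filling with it alone uses duration 5×8=40. No mix of the others beats 5×24 = 120.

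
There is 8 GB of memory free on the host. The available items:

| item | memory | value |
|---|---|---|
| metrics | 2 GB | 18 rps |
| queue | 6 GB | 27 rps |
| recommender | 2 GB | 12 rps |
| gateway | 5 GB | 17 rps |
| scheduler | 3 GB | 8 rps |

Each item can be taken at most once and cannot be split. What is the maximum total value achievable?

Check high-value combinations within 8 GB:
- metrics+queue: memory 2+6=8, value 18+27=45
- queue+recommender: memory 6+2=8, value 27+12=39
- metrics+recommender+scheduler: memory 2+2+3=7, value 18+12+8=38
- metrics+gateway: memory 2+5=7, value 18+17=35
- metrics+recommender: memory 2+2=4, value 18+12=30
Best: 45 rps.

45 rps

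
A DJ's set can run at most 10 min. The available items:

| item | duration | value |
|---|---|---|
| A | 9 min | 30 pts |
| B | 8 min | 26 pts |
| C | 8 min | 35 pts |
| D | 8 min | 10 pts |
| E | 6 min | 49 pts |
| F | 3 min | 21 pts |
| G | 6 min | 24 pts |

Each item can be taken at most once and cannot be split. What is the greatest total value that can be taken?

70 pts

Check high-value combinations within 10 min:
- E+F: duration 6+3=9, value 49+21=70
- E: duration 6, value 49
- F+G: duration 3+6=9, value 21+24=45
- C: duration 8, value 35
- A: duration 9, value 30
Best: 70 pts.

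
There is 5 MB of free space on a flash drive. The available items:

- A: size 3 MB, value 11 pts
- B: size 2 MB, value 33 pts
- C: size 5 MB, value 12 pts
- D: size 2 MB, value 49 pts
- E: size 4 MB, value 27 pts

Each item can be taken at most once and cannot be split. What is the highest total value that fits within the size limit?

82 pts

This is a 0/1 knapsack; check combinations near the capacity.
- B+D: size 2+2=4, value 33+49=82
- A+D: size 3+2=5, value 11+49=60
- D: size 2, value 49
Best: 82 pts.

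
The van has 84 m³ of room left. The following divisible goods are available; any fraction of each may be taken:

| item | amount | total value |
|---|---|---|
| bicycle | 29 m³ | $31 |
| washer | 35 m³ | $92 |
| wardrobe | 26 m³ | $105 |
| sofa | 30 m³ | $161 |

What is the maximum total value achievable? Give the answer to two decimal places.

Take in order of value per unit:
- sofa (161/30 per unit): all 30 → value 161, running total 161.00
- wardrobe (105/26 per unit): all 26 → value 105, running total 266.00
- washer (92/35 per unit): 28 of 35 → value 28×92/35 = 73.6000, running total 339.60
Total 339.60.

339.60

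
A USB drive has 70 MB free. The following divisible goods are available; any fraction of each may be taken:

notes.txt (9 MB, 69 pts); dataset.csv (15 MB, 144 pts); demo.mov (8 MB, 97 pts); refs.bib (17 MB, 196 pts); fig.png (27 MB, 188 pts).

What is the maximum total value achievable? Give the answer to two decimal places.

Take in order of value per unit:
- demo.mov (97/8 per unit): all 8 → value 97, running total 97.00
- refs.bib (196/17 per unit): all 17 → value 196, running total 293.00
- dataset.csv (144/15 per unit): all 15 → value 144, running total 437.00
- notes.txt (69/9 per unit): all 9 → value 69, running total 506.00
- fig.png (188/27 per unit): 21 of 27 → value 21×188/27 = 146.2222, running total 652.22
Total 652.22.

652.22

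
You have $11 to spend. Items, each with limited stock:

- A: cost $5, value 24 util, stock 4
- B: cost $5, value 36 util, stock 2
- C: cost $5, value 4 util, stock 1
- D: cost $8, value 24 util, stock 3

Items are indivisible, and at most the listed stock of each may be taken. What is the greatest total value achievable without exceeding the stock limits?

72 util

Best selections within cost 11 and stock limits:
- 2×B: cost 10, value 72
- 1×A + 1×B: cost 10, value 60
Best: 72 util.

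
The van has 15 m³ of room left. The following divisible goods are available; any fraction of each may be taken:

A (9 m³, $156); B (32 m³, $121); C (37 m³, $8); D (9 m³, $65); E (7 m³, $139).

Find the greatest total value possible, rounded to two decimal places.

277.67

Take in order of value per unit:
- E (139/7 per unit): all 7 → value 139, running total 139.00
- A (156/9 per unit): 8 of 9 → value 8×156/9 = 138.6667, running total 277.67
Total 277.67.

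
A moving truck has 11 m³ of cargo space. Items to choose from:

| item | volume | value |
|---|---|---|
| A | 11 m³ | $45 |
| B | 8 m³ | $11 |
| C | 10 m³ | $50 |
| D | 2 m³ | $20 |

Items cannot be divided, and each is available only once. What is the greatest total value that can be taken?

Check high-value combinations within 11 m³:
- C: volume 10, value 50
- A: volume 11, value 45
- B+D: volume 8+2=10, value 11+20=31
- D: volume 2, value 20
- B: volume 8, value 11
Best: $50.

$50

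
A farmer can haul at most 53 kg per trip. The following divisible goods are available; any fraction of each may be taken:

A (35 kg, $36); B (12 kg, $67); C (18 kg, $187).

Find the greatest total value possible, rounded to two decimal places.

277.66

Take in order of value per unit:
- C (187/18 per unit): all 18 → value 187, running total 187.00
- B (67/12 per unit): all 12 → value 67, running total 254.00
- A (36/35 per unit): 23 of 35 → value 23×36/35 = 23.6571, running total 277.66
Total 277.66.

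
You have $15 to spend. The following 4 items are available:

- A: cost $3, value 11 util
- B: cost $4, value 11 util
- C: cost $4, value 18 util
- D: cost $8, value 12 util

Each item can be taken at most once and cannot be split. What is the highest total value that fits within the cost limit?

41 util

Check high-value combinations within $15:
- A+C+D: cost 3+4+8=15, value 11+18+12=41
- A+B+C: cost 3+4+4=11, value 11+11+18=40
- A+B+D: cost 3+4+8=15, value 11+11+12=34
Best: 41 util.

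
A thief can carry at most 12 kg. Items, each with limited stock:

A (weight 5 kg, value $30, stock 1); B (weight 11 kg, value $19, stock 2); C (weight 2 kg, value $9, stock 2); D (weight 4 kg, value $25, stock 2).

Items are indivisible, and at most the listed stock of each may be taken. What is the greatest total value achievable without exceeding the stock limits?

Best selections within weight 12 and stock limits:
- 2×C + 2×D: weight 12, value 68
- 1×A + 1×C + 1×D: weight 11, value 64
Best: $68.

$68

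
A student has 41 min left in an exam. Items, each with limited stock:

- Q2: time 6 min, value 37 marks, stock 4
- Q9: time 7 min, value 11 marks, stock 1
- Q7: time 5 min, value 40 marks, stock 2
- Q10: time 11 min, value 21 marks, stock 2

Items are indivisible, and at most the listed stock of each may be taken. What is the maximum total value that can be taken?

239 marks

Best selections within time 41 and stock limits:
- 4×Q2 + 1×Q9 + 2×Q7: time 41, value 239
- 4×Q2 + 2×Q7: time 34, value 228
- 3×Q2 + 2×Q7 + 1×Q10: time 39, value 212
- 4×Q2 + 1×Q7 + 1×Q10: time 40, value 209
Best: 239 marks.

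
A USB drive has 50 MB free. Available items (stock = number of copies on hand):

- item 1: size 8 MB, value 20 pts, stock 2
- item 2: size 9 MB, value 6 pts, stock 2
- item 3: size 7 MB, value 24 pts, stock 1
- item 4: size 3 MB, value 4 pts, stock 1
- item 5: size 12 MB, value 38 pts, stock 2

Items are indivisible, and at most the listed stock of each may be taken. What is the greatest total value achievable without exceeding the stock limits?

144 pts

Best selections within size 50 and stock limits:
- 2×item 1 + 1×item 3 + 1×item 4 + 2×item 5: size 50, value 144
- 2×item 1 + 1×item 3 + 2×item 5: size 47, value 140
Best: 144 pts.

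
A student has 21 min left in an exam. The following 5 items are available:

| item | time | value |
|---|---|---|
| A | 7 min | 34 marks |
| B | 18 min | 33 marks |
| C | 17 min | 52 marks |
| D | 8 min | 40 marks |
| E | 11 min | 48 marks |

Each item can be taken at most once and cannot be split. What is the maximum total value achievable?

Check high-value combinations within 21 min:
- D+E: time 8+11=19, value 40+48=88
- A+E: time 7+11=18, value 34+48=82
- A+D: time 7+8=15, value 34+40=74
- C: time 17, value 52
Best: 88 marks.

88 marks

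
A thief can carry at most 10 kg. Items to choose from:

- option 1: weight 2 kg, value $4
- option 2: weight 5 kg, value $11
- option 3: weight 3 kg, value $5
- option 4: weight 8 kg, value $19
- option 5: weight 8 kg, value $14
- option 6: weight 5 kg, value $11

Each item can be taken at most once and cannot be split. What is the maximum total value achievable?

$23

Check high-value combinations within 10 kg:
- option 1+option 4: weight 2+8=10, value 4+19=23
- option 2+option 6: weight 5+5=10, value 11+11=22
- option 1+option 2+option 3: weight 2+5+3=10, value 4+11+5=20
Best: $23.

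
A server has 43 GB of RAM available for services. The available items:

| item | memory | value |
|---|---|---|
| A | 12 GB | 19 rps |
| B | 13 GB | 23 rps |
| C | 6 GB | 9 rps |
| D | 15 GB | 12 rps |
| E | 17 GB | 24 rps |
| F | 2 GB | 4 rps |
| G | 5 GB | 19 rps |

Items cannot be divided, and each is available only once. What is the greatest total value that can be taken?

Check high-value combinations within 43 GB:
- B+C+E+F+G: memory 13+6+17+2+5=43, value 23+9+24+4+19=79
- B+C+E+G: memory 13+6+17+5=41, value 23+9+24+19=75
- A+C+E+F+G: memory 12+6+17+2+5=42, value 19+9+24+4+19=75
Best: 79 rps.

79 rps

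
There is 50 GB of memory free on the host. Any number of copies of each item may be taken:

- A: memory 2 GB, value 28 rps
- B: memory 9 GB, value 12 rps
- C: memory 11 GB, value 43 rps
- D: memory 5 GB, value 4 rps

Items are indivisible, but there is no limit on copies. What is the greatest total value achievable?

Best value-per-unit is A at 28/2, and filling with it alone uses memory 25×2=50. No mix of the others beats 25×28 = 700.

700 rps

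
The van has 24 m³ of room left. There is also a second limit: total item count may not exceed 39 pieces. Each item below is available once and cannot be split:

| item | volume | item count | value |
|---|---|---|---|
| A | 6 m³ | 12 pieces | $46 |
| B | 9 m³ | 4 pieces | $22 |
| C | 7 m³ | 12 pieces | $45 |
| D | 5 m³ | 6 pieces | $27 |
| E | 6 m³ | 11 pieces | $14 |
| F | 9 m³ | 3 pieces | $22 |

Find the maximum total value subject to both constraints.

Feasible sets respecting both limits:
- A+C+D: volume 18, item count 30, value 118
- A+B+C: volume 22, item count 28, value 113
- A+C+F: volume 22, item count 27, value 113
Best: $118.

$118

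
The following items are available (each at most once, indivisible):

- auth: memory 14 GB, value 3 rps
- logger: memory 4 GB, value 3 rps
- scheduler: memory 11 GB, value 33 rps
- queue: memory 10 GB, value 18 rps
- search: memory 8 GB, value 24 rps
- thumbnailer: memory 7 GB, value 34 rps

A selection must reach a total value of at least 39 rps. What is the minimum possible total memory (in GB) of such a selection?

15

Subsets with value ≥ 39, sorted by total memory:
- search+thumbnailer: memory 15, value 58
- queue+thumbnailer: memory 17, value 52
- scheduler+thumbnailer: memory 18, value 67
Minimum memory: 15 GB.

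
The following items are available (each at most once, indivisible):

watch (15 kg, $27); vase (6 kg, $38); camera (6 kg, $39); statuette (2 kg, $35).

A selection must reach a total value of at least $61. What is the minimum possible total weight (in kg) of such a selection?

8

Subsets with value ≥ 61, sorted by total weight:
- camera+statuette: weight 8, value 74
- vase+statuette: weight 8, value 73
- vase+camera: weight 12, value 77
- vase+camera+statuette: weight 14, value 112
Minimum weight: 8 kg.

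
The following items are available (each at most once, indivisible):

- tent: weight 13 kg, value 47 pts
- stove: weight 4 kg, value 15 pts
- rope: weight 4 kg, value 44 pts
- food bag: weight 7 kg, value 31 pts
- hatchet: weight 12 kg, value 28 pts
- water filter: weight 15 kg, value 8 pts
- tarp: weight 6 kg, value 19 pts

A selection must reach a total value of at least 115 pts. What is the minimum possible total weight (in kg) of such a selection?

24

Subsets with value ≥ 115, sorted by total weight:
- tent+rope+food bag: weight 24, value 122
- tent+stove+rope+tarp: weight 27, value 125
- stove+rope+food bag+hatchet: weight 27, value 118
- tent+stove+rope+food bag: weight 28, value 137
Minimum weight: 24 kg.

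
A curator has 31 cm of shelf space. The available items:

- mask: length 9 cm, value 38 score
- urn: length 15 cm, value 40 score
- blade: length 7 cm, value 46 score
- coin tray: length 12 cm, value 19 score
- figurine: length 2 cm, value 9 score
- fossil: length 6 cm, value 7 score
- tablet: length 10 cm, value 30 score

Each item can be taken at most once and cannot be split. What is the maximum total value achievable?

124 score

Check high-value combinations within 31 cm:
- mask+urn+blade: length 9+15+7=31, value 38+40+46=124
- mask+blade+figurine+tablet: length 9+7+2+10=28, value 38+46+9+30=123
- mask+blade+tablet: length 9+7+10=26, value 38+46+30=114
- mask+blade+coin tray+figurine: length 9+7+12+2=30, value 38+46+19+9=112
Best: 124 score.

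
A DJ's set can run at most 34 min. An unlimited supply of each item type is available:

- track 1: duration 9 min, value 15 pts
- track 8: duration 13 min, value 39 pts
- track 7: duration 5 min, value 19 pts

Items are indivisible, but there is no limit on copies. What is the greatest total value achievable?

115 pts

Best value-per-unit is track 7 at 19/5; filling with it alone gives 6×19 = 114.
Optimal mix: 1×track 8 + 4×track 7 → duration 33, value 115.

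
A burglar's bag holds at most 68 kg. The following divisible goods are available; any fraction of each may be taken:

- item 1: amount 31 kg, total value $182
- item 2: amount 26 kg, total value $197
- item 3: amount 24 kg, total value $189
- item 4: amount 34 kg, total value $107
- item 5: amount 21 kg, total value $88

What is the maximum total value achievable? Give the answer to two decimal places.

491.68

Take in order of value per unit:
- item 3 (189/24 per unit): all 24 → value 189, running total 189.00
- item 2 (197/26 per unit): all 26 → value 197, running total 386.00
- item 1 (182/31 per unit): 18 of 31 → value 18×182/31 = 105.6774, running total 491.68
Total 491.68.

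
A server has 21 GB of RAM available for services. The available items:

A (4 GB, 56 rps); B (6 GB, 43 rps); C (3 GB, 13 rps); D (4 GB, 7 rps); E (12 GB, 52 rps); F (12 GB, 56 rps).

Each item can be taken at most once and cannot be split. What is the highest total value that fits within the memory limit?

125 rps

Check high-value combinations within 21 GB:
- A+C+F: memory 4+3+12=19, value 56+13+56=125
- A+C+E: memory 4+3+12=19, value 56+13+52=121
- A+B+C+D: memory 4+6+3+4=17, value 56+43+13+7=119
- A+D+F: memory 4+4+12=20, value 56+7+56=119
- A+D+E: memory 4+4+12=20, value 56+7+52=115
Best: 125 rps.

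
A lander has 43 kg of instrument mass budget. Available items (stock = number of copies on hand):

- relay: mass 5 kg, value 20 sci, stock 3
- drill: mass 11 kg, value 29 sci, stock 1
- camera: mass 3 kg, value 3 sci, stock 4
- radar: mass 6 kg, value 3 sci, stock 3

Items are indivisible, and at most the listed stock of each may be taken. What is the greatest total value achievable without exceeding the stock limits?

101 sci

Top feasible selections:
- 3×relay + 1×drill + 4×camera: mass 38, value 101
- 3×relay + 1×drill + 3×camera + 1×radar: mass 41, value 101
Best: 101 sci.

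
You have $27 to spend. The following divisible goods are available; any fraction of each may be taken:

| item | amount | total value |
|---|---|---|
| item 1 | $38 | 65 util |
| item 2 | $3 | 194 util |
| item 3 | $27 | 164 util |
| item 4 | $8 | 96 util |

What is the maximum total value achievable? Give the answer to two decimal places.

387.19

Take in order of value per unit:
- item 2 (194/3 per unit): all 3 → value 194, running total 194.00
- item 4 (96/8 per unit): all 8 → value 96, running total 290.00
- item 3 (164/27 per unit): 16 of 27 → value 16×164/27 = 97.1852, running total 387.19
Total 387.19.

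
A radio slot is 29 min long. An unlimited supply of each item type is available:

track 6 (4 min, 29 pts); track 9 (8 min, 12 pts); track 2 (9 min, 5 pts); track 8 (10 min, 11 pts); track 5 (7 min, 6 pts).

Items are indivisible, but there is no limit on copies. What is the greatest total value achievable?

203 pts

Best value-per-unit is track 6 at 29/4, and filling with it alone uses duration 7×4=28. No mix of the others beats 7×29 = 203.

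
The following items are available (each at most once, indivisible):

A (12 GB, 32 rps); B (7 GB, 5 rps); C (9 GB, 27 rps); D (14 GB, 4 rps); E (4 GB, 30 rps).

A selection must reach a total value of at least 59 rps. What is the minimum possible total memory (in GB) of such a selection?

16

Subsets with value ≥ 59, sorted by total memory:
- A+E: memory 16, value 62
- B+C+E: memory 20, value 62
Minimum memory: 16 GB.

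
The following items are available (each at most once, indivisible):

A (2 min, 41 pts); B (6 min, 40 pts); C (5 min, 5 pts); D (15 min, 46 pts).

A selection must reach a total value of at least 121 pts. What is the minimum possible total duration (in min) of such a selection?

Subsets with value ≥ 121, sorted by total duration:
- A+B+D: duration 23, value 127
- A+B+C+D: duration 28, value 132
Minimum duration: 23 min.

23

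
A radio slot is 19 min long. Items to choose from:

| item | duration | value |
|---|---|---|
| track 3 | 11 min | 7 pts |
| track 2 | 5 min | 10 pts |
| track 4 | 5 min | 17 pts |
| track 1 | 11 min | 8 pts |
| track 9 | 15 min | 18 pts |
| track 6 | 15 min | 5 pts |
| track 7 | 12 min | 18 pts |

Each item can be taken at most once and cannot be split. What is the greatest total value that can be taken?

Check high-value combinations within 19 min:
- track 4+track 7: duration 5+12=17, value 17+18=35
- track 2+track 7: duration 5+12=17, value 10+18=28
- track 2+track 4: duration 5+5=10, value 10+17=27
- track 4+track 1: duration 5+11=16, value 17+8=25
- track 3+track 4: duration 11+5=16, value 7+17=24
Best: 35 pts.

35 pts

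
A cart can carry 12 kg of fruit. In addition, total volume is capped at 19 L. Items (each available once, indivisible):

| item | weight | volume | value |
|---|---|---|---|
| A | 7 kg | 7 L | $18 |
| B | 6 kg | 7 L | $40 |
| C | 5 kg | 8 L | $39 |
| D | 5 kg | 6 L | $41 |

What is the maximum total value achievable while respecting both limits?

$81

Feasible sets respecting both limits:
- B+D: weight 11, volume 13, value 81
- C+D: weight 10, volume 14, value 80
- B+C: weight 11, volume 15, value 79
- A+D: weight 12, volume 13, value 59
Best: $81.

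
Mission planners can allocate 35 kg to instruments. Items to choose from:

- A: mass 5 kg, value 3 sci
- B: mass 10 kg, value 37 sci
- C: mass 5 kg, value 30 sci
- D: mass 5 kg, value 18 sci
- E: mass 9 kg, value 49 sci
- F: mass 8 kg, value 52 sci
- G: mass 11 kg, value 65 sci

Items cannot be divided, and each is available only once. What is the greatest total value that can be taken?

196 sci

Check high-value combinations within 35 kg:
- C+E+F+G: mass 5+9+8+11=33, value 30+49+52+65=196
- D+E+F+G: mass 5+9+8+11=33, value 18+49+52+65=184
- B+C+F+G: mass 10+5+8+11=34, value 37+30+52+65=184
- B+C+E+G: mass 10+5+9+11=35, value 37+30+49+65=181
- B+D+F+G: mass 10+5+8+11=34, value 37+18+52+65=172
Best: 196 sci.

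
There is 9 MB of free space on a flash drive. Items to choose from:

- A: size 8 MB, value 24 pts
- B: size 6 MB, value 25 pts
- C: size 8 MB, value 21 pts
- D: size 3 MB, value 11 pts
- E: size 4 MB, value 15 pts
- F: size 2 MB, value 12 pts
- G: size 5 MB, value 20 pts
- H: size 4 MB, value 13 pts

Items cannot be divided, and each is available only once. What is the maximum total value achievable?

38 pts

Check high-value combinations within 9 MB:
- D+E+F: size 3+4+2=9, value 11+15+12=38
- B+F: size 6+2=8, value 25+12=37
- B+D: size 6+3=9, value 25+11=36
- D+F+H: size 3+2+4=9, value 11+12+13=36
Best: 38 pts.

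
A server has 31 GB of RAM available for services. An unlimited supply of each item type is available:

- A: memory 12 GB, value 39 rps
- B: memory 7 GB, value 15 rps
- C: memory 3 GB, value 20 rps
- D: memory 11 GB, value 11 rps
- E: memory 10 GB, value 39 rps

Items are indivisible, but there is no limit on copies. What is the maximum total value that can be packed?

Best value-per-unit is C at 20/3, and filling with it alone uses memory 10×3=30. No mix of the others beats 10×20 = 200.

200 rps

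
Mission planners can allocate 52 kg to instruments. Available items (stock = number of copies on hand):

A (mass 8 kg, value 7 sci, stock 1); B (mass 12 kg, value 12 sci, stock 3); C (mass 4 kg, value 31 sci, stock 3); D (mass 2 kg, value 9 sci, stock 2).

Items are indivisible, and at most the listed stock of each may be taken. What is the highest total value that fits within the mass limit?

147 sci

Best selections within mass 52 and stock limits:
- 3×B + 3×C + 2×D: mass 52, value 147
- 1×A + 2×B + 3×C + 2×D: mass 48, value 142
Best: 147 sci.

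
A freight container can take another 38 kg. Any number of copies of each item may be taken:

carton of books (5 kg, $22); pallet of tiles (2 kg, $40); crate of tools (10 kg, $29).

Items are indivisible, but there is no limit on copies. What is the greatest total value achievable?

Best value-per-unit is pallet of tiles at 40/2, and filling with it alone uses weight 19×2=38. No mix of the others beats 19×40 = 760.

$760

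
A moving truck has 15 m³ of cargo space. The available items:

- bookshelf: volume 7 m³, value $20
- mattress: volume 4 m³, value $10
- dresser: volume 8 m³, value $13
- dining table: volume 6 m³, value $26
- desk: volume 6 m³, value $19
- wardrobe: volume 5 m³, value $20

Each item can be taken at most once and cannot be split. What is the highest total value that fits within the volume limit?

Check high-value combinations within 15 m³:
- mattress+dining table+wardrobe: volume 4+6+5=15, value 10+26+20=56
- mattress+desk+wardrobe: volume 4+6+5=15, value 10+19+20=49
- dining table+wardrobe: volume 6+5=11, value 26+20=46
- bookshelf+dining table: volume 7+6=13, value 20+26=46
- dining table+desk: volume 6+6=12, value 26+19=45
Best: $56.

$56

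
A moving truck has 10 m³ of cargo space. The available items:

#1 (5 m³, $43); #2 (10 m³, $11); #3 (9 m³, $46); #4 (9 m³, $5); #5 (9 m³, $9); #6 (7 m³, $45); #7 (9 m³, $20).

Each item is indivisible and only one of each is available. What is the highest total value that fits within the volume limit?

Check high-value combinations within 10 m³:
- #3: volume 9, value 46
- #6: volume 7, value 45
- #1: volume 5, value 43
- #7: volume 9, value 20
Best: $46.

$46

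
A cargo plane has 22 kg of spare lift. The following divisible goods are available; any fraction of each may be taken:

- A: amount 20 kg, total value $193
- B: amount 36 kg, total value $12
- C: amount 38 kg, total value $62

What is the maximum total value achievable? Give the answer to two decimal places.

196.26

Take in order of value per unit:
- A (193/20 per unit): all 20 → value 193, running total 193.00
- C (62/38 per unit): 2 of 38 → value 2×62/38 = 3.2632, running total 196.26
Total 196.26.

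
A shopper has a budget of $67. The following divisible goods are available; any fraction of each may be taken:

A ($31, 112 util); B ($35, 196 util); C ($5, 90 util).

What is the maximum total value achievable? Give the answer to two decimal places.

383.55

Take in order of value per unit:
- C (90/5 per unit): all 5 → value 90, running total 90.00
- B (196/35 per unit): all 35 → value 196, running total 286.00
- A (112/31 per unit): 27 of 31 → value 27×112/31 = 97.5484, running total 383.55
Total 383.55.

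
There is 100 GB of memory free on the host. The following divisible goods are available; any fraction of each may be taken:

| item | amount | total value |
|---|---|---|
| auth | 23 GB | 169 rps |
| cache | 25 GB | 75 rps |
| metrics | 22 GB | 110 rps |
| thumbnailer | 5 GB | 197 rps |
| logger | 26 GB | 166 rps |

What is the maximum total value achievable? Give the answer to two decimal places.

714.00

Take in order of value per unit:
- thumbnailer (197/5 per unit): all 5 → value 197, running total 197.00
- auth (169/23 per unit): all 23 → value 169, running total 366.00
- logger (166/26 per unit): all 26 → value 166, running total 532.00
- metrics (110/22 per unit): all 22 → value 110, running total 642.00
- cache (75/25 per unit): 24 of 25 → value 24×75/25 = 72.0000, running total 714.00
Total 714.00.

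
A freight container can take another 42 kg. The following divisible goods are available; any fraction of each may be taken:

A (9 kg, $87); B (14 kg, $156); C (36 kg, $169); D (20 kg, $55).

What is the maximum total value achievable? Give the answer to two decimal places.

Take in order of value per unit:
- B (156/14 per unit): all 14 → value 156, running total 156.00
- A (87/9 per unit): all 9 → value 87, running total 243.00
- C (169/36 per unit): 19 of 36 → value 19×169/36 = 89.1944, running total 332.19
Total 332.19.

332.19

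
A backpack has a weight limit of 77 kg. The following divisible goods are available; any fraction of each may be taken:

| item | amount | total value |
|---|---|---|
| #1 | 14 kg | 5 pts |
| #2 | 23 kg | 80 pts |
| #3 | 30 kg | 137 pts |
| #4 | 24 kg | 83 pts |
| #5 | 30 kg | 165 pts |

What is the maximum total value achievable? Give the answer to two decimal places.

361.13

Take in order of value per unit:
- #5 (165/30 per unit): all 30 → value 165, running total 165.00
- #3 (137/30 per unit): all 30 → value 137, running total 302.00
- #2 (80/23 per unit): 17 of 23 → value 17×80/23 = 59.1304, running total 361.13
Total 361.13.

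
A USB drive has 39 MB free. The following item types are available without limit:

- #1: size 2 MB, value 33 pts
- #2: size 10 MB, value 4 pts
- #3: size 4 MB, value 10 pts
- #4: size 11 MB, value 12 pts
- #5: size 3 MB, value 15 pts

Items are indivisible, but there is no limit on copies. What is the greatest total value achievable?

Best value-per-unit is #1 at 33/2, and filling with it alone uses size 19×2=38. No mix of the others beats 19×33 = 627.

627 pts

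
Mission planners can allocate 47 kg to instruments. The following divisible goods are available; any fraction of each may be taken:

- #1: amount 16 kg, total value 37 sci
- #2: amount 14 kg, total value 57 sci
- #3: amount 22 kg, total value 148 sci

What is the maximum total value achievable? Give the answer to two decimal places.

230.44

Take in order of value per unit:
- #3 (148/22 per unit): all 22 → value 148, running total 148.00
- #2 (57/14 per unit): all 14 → value 57, running total 205.00
- #1 (37/16 per unit): 11 of 16 → value 11×37/16 = 25.4375, running total 230.44
Total 230.44.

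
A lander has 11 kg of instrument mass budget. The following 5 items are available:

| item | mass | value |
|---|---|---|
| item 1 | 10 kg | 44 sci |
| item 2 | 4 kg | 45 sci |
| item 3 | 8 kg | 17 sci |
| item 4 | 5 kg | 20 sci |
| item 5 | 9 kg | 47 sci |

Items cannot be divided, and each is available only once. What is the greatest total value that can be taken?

This is a 0/1 knapsack; check combinations near the capacity.
- item 2+item 4: mass 4+5=9, value 45+20=65
- item 5: mass 9, value 47
- item 2: mass 4, value 45
Best: 65 sci.

65 sci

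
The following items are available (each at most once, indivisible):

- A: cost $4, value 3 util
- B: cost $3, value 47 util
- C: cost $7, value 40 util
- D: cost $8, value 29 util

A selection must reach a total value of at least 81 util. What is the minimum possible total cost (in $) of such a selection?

10

Subsets with value ≥ 81, sorted by total cost:
- B+C: cost 10, value 87
- A+B+C: cost 14, value 90
- B+C+D: cost 18, value 116
Minimum cost: 10 $.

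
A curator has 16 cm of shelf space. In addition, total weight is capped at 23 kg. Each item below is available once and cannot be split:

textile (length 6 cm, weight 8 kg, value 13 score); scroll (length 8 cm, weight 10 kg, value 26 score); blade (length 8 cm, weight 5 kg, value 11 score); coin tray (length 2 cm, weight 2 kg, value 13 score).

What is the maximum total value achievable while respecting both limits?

Feasible sets respecting both limits:
- textile+scroll+coin tray: length 16, weight 20, value 52
- textile+scroll: length 14, weight 18, value 39
- scroll+coin tray: length 10, weight 12, value 39
- scroll+blade: length 16, weight 15, value 37
Best: 52 score.

52 score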